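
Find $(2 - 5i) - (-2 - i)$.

(2 - (-2)) + (-5 - (-1))i = 4 - 4i


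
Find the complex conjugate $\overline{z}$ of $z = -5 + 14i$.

If z = a + bi, then conjugate(z) = a - bi
conjugate(-5 + 14i) = -5 - 14i


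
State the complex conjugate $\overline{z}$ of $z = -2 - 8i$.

If z = a + bi, then conjugate(z) = a - bi
conjugate(-2 - 8i) = -2 + 8i


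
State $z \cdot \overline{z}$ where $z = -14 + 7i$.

z * conjugate(z) = |z|^2 = a^2 + b^2
= (-14)^2 + 7^2 = 245


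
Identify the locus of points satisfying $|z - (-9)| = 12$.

|z - z0| = r describes a circle centered at z0 with radius r
Here z0 = -9 and r = 12
Locus: Circle centered at (-9, 0) with radius 12


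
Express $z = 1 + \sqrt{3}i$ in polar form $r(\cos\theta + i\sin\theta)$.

r = |z| = sqrt(a^2 + b^2) = sqrt((1)^2 + (sqrt(3))^2) = sqrt(1 + 3) = sqrt(4) = 2
θ = arctan(b/a) = arctan(1.7321/1) (quadrant-adjusted) = 60°
z = 2(cos 60° + i sin 60°)


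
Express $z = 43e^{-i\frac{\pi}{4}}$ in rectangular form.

a = r cos θ = 43 * sqrt(2)/2 = 43*sqrt(2)/2
b = r sin θ = 43 * -sqrt(2)/2 = -43*sqrt(2)/2
z = 43*sqrt(2)/2 - (43*sqrt(2)/2)i


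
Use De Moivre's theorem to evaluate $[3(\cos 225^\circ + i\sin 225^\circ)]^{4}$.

By De Moivre: z^n = r^n(cos(nθ) + i sin(nθ))
= 3^4(cos(4*225°) + i sin(4*225°))
= 81(cos 180° + i sin 180°)
= -81


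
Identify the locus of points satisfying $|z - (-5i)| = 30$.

|z - z0| = r describes a circle centered at z0 with radius r
Here z0 = -5i and r = 30
Locus: Circle centered at (0, -5) with radius 30


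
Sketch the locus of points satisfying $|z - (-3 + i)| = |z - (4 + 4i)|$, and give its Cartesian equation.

|z - z1| = |z - z2| means z is equidistant from z1 and z2,
i.e. the perpendicular bisector of the segment from (-3, 1) to (4, 4) (midpoint (1/2, 5/2)).
With z = x + yi, square both sides:
(x - (-3))^2 + (y - 1)^2 = (x - 4)^2 + (y - 4)^2
The x^2 and y^2 terms cancel: 14x + 6y = 32 - 10 = 22
Simplify: 7x + 3y = 11
Locus: Perpendicular bisector of the segment from (-3, 1) to (4, 4): the line 7x + 3y = 11


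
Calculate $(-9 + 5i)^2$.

(a + bi)^2 = a^2 - b^2 + 2abi
= (-9)^2 - 5^2 + 2*(-9)*5i
= 56 - 90i


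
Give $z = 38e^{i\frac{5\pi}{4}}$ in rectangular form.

a = r cos θ = 38 * -sqrt(2)/2 = -19*sqrt(2)
b = r sin θ = 38 * -sqrt(2)/2 = -19*sqrt(2)
z = -19*sqrt(2) - 19*sqrt(2)i


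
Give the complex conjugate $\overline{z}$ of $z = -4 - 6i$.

If z = a + bi, then conjugate(z) = a - bi
conjugate(-4 - 6i) = -4 + 6i


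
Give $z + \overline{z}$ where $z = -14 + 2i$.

z + conjugate(z) = (a + bi) + (a - bi) = 2a
= 2 * (-14) = -28


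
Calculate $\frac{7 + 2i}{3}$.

Divisor is real, so divide each part by 3:
= 7/3 + (2/3)i


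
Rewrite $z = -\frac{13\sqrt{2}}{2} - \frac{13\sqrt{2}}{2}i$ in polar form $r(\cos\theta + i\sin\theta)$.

r = |z| = sqrt(a^2 + b^2) = sqrt((-13*sqrt(2)/2)^2 + (-13*sqrt(2)/2)^2) = sqrt(169/2 + 169/2) = sqrt(169) = 13
θ = arctan(b/a) = arctan(-9.1924/-9.1924) (quadrant-adjusted) = 225°
z = 13(cos 225° + i sin 225°)


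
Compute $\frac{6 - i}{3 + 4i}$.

Multiply numerator and denominator by conjugate (3 - 4i):
= (6 - i)(3 - 4i) / (3^2 + 4^2)
= (14 - 27i) / 25
= 14/25 - (27/25)i


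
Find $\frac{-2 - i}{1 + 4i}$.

Multiply numerator and denominator by conjugate (1 - 4i):
= (-2 - i)(1 - 4i) / (1^2 + 4^2)
= (-6 + 7i) / 17
= -6/17 + (7/17)i


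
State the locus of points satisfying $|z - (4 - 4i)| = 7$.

|z - z0| = r describes a circle centered at z0 with radius r
Here z0 = 4 - 4i and r = 7
Locus: Circle centered at (4, -4) with radius 7


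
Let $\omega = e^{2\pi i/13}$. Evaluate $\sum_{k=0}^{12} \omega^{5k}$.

Let ζ = ω^5 = e^(2πi·5/13). Since 13 ∤ 5, ζ ≠ 1.
Sum = Σ_{k=0}^{12} ζ^k = (ζ^13 - 1)/(ζ - 1) = (ω^{5·13} - 1)/(ζ - 1) = (1 - 1)/(ζ - 1) = 0


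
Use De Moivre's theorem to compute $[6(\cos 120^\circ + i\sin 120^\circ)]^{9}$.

By De Moivre: z^n = r^n(cos(nθ) + i sin(nθ))
= 6^9(cos(9*120°) + i sin(9*120°))
= 10077696(cos 0° + i sin 0°)
= 10077696


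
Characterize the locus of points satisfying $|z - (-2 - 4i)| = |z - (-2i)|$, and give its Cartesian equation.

|z - z1| = |z - z2| means z is equidistant from z1 and z2,
i.e. the perpendicular bisector of the segment from (-2, -4) to (0, -2) (midpoint (-1, -3)).
With z = x + yi, square both sides:
(x - (-2))^2 + (y - (-4))^2 = (x - 0)^2 + (y - (-2))^2
The x^2 and y^2 terms cancel: 4x + 4y = 4 - 20 = -16
Simplify: x + y = -4
Locus: Perpendicular bisector of the segment from (-2, -4) to (0, -2): the line x + y = -4


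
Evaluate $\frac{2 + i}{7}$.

Divisor is real, so divide each part by 7:
= 2/7 + (1/7)i


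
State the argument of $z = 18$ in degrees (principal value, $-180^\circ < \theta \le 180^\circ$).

b = 0 and a > 0, so z lies on the positive real axis: θ = 0°


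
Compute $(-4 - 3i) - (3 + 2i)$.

(-4 - 3) + (-3 - 2)i = -7 - 5i


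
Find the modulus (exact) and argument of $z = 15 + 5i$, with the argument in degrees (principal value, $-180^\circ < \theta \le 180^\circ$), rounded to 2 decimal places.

|z| = sqrt(15^2 + 5^2) = sqrt(250)
arg(z) = arctan(b/a) = arctan(5/15) (quadrant-adjusted) = 18.43°


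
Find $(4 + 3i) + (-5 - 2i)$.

(4 + (-5)) + (3 + (-2))i = -1 + i


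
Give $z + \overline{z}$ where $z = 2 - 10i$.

z + conjugate(z) = (a + bi) + (a - bi) = 2a
= 2 * 2 = 4


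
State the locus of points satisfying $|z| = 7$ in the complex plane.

|z| = 7 means sqrt(x^2 + y^2) = 7
This is a circle of radius 7 centered at the origin


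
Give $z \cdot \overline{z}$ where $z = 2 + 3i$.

z * conjugate(z) = |z|^2 = a^2 + b^2
= 2^2 + 3^2 = 13


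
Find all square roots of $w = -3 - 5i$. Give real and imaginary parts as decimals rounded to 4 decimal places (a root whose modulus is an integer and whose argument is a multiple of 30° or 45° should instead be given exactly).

|w| = sqrt(34) ≈ 5.830952, arg(w) ≈ 239.036243°
Root modulus = sqrt(34)^(1/2) ≈ 2.414736
Root arguments: θ_k = (arg(w) + 360°k)/2 for k = 0, 1, ..., 1
Compute each root as (root modulus)(cos θ_k + i sin θ_k) using full-precision intermediates, then round to 4 decimal places.
Roots: -1.1897 + 2.1013i, 1.1897 - 2.1013i


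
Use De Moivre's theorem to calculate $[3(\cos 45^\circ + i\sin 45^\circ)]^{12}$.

By De Moivre: z^n = r^n(cos(nθ) + i sin(nθ))
= 3^12(cos(12*45°) + i sin(12*45°))
= 531441(cos 180° + i sin 180°)
= -531441


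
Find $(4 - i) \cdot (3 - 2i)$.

(a1*a2 - b1*b2) + (a1*b2 + b1*a2)i
= (12 - 2) + (-8 + (-3))i
= 10 - 11i


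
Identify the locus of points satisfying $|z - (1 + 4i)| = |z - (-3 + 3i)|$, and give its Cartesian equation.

|z - z1| = |z - z2| means z is equidistant from z1 and z2,
i.e. the perpendicular bisector of the segment from (1, 4) to (-3, 3) (midpoint (-1, 7/2)).
With z = x + yi, square both sides:
(x - 1)^2 + (y - 4)^2 = (x - (-3))^2 + (y - 3)^2
The x^2 and y^2 terms cancel: -8x + (-2)y = 18 - 17 = 1
Simplify: 8x + 2y = -1
Locus: Perpendicular bisector of the segment from (1, 4) to (-3, 3): the line 8x + 2y = -1


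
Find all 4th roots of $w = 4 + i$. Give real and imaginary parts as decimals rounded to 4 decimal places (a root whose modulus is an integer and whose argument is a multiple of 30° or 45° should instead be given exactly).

|w| = sqrt(17) ≈ 4.123106, arg(w) ≈ 14.036243°
Root modulus = sqrt(17)^(1/4) ≈ 1.424971
Root arguments: θ_k = (arg(w) + 360°k)/4 for k = 0, 1, ..., 3
Compute each root as (root modulus)(cos θ_k + i sin θ_k) using full-precision intermediates, then round to 4 decimal places.
Roots: 1.4223 + 0.0872i, -0.0872 + 1.4223i, -1.4223 - 0.0872i, 0.0872 - 1.4223i


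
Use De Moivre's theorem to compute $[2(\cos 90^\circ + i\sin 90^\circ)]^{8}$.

By De Moivre: z^n = r^n(cos(nθ) + i sin(nθ))
= 2^8(cos(8*90°) + i sin(8*90°))
= 256(cos 0° + i sin 0°)
= 256


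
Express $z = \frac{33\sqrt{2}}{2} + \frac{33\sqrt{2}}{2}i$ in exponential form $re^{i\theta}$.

r = |z| = sqrt((33*sqrt(2)/2)^2 + (33*sqrt(2)/2)^2) = sqrt(1089/2 + 1089/2) = sqrt(1089) = 33
θ = arctan(b/a) = arctan(23.3345/23.3345) (quadrant-adjusted) = 45° = π/4
z = 33e^(i*π/4)


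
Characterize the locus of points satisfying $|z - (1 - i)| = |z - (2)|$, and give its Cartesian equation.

|z - z1| = |z - z2| means z is equidistant from z1 and z2,
i.e. the perpendicular bisector of the segment from (1, -1) to (2, 0) (midpoint (3/2, -1/2)).
With z = x + yi, square both sides:
(x - 1)^2 + (y - (-1))^2 = (x - 2)^2 + (y - 0)^2
The x^2 and y^2 terms cancel: 2x + 2y = 4 - 2 = 2
Simplify: x + y = 1
Locus: Perpendicular bisector of the segment from (1, -1) to (2, 0): the line x + y = 1


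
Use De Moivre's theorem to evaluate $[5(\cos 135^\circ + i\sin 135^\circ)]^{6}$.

By De Moivre: z^n = r^n(cos(nθ) + i sin(nθ))
= 5^6(cos(6*135°) + i sin(6*135°))
= 15625(cos 90° + i sin 90°)
= 15625i


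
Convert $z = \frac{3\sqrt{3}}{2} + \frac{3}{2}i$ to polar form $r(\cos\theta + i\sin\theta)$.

r = |z| = sqrt(a^2 + b^2) = sqrt((3*sqrt(3)/2)^2 + (3/2)^2) = sqrt(27/4 + 9/4) = sqrt(9) = 3
θ = arctan(b/a) = arctan(1.5/2.5981) (quadrant-adjusted) = 30°
z = 3(cos 30° + i sin 30°)


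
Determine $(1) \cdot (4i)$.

(a1*a2 - b1*b2) + (a1*b2 + b1*a2)i
= (0 - 0) + (4 + 0)i
= 4i


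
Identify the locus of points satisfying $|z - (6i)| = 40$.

|z - z0| = r describes a circle centered at z0 with radius r
Here z0 = 6i and r = 40
Locus: Circle centered at (0, 6) with radius 40


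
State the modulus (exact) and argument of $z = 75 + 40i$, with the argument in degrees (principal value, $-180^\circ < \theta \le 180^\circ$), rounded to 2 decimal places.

|z| = sqrt(75^2 + 40^2) = 85
arg(z) = arctan(b/a) = arctan(40/75) (quadrant-adjusted) = 28.07°


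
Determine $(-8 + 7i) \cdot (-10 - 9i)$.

(a1*a2 - b1*b2) + (a1*b2 + b1*a2)i
= (80 - (-63)) + (72 + (-70))i
= 143 + 2i


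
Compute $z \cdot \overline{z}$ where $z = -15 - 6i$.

z * conjugate(z) = |z|^2 = a^2 + b^2
= (-15)^2 + (-6)^2 = 261


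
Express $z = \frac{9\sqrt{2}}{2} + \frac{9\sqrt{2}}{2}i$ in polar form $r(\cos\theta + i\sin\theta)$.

r = |z| = sqrt(a^2 + b^2) = sqrt((9*sqrt(2)/2)^2 + (9*sqrt(2)/2)^2) = sqrt(81/2 + 81/2) = sqrt(81) = 9
θ = arctan(b/a) = arctan(6.364/6.364) (quadrant-adjusted) = 45°
z = 9(cos 45° + i sin 45°)


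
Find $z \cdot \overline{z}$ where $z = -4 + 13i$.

z * conjugate(z) = |z|^2 = a^2 + b^2
= (-4)^2 + 13^2 = 185


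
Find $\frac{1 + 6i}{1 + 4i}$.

Multiply numerator and denominator by conjugate (1 - 4i):
= (1 + 6i)(1 - 4i) / (1^2 + 4^2)
= (25 + 2i) / 17
= 25/17 + (2/17)i


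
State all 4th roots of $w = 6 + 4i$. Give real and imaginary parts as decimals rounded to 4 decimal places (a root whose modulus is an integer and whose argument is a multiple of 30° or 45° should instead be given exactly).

|w| = sqrt(52) ≈ 7.211103, arg(w) ≈ 33.690068°
Root modulus = sqrt(52)^(1/4) ≈ 1.638704
Root arguments: θ_k = (arg(w) + 360°k)/4 for k = 0, 1, ..., 3
Compute each root as (root modulus)(cos θ_k + i sin θ_k) using full-precision intermediates, then round to 4 decimal places.
Roots: 1.6210 + 0.2400i, -0.2400 + 1.6210i, -1.6210 - 0.2400i, 0.2400 - 1.6210i


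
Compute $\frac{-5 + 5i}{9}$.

Divisor is real, so divide each part by 9:
= -5/9 + (5/9)i


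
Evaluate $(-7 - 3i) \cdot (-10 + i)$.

(a1*a2 - b1*b2) + (a1*b2 + b1*a2)i
= (70 - (-3)) + (-7 + 30)i
= 73 + 23i


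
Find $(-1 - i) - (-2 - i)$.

(-1 - (-2)) + (-1 - (-1))i = 1


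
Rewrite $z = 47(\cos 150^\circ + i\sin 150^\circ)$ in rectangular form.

a = r cos θ = 47 * -sqrt(3)/2 = -47*sqrt(3)/2
b = r sin θ = 47 * 1/2 = 47/2
z = -47*sqrt(3)/2 + (47/2)i


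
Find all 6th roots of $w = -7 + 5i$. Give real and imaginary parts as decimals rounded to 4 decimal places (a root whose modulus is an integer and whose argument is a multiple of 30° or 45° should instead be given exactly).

|w| = sqrt(74) ≈ 8.602325, arg(w) ≈ 144.462322°
Root modulus = sqrt(74)^(1/6) ≈ 1.431427
Root arguments: θ_k = (arg(w) + 360°k)/6 for k = 0, 1, ..., 5
Compute each root as (root modulus)(cos θ_k + i sin θ_k) using full-precision intermediates, then round to 4 decimal places.
Roots: 1.3069 + 0.5840i, 0.1477 + 1.4238i, -1.1592 + 0.8398i, -1.3069 - 0.5840i, -0.1477 - 1.4238i, 1.1592 - 0.8398i


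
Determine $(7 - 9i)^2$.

(a + bi)^2 = a^2 - b^2 + 2abi
= 7^2 - (-9)^2 + 2*7*(-9)i
= -32 - 126i


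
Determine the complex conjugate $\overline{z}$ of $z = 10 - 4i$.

If z = a + bi, then conjugate(z) = a - bi
conjugate(10 - 4i) = 10 + 4i


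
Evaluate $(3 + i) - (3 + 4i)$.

(3 - 3) + (1 - 4)i = -3i


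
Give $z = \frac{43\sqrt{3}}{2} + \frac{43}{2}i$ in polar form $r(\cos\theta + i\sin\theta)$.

r = |z| = sqrt(a^2 + b^2) = sqrt((43*sqrt(3)/2)^2 + (43/2)^2) = sqrt(5547/4 + 1849/4) = sqrt(1849) = 43
θ = arctan(b/a) = arctan(21.5/37.2391) (quadrant-adjusted) = 30°
z = 43(cos 30° + i sin 30°)


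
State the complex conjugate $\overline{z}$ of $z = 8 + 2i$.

If z = a + bi, then conjugate(z) = a - bi
conjugate(8 + 2i) = 8 - 2i


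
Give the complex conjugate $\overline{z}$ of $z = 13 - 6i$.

If z = a + bi, then conjugate(z) = a - bi
conjugate(13 - 6i) = 13 + 6i


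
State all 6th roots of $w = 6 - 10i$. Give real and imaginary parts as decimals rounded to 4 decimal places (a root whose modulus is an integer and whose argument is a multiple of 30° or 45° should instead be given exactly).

|w| = sqrt(136) ≈ 11.661904, arg(w) ≈ 300.963757°
Root modulus = sqrt(136)^(1/6) ≈ 1.505896
Root arguments: θ_k = (arg(w) + 360°k)/6 for k = 0, 1, ..., 5
Compute each root as (root modulus)(cos θ_k + i sin θ_k) using full-precision intermediates, then round to 4 decimal places.
Roots: 0.9647 + 1.1563i, -0.5190 + 1.4136i, -1.4837 + 0.2573i, -0.9647 - 1.1563i, 0.5190 - 1.4136i, 1.4837 - 0.2573i


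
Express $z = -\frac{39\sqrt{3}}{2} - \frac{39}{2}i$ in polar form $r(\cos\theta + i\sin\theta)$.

r = |z| = sqrt(a^2 + b^2) = sqrt((-39*sqrt(3)/2)^2 + (-39/2)^2) = sqrt(4563/4 + 1521/4) = sqrt(1521) = 39
θ = arctan(b/a) = arctan(-19.5/-33.775) (quadrant-adjusted) = 210°
z = 39(cos 210° + i sin 210°)


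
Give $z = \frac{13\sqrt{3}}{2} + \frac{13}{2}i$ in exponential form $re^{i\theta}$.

r = |z| = sqrt((13*sqrt(3)/2)^2 + (13/2)^2) = sqrt(507/4 + 169/4) = sqrt(169) = 13
θ = arctan(b/a) = arctan(6.5/11.2583) (quadrant-adjusted) = 30° = π/6
z = 13e^(i*π/6)


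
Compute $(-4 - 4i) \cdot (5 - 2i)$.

(a1*a2 - b1*b2) + (a1*b2 + b1*a2)i
= (-20 - 8) + (8 + (-20))i
= -28 - 12i


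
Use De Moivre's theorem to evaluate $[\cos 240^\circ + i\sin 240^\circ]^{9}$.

By De Moivre: z^n = r^n(cos(nθ) + i sin(nθ))
= 1^9(cos(9*240°) + i sin(9*240°))
= 1(cos 0° + i sin 0°)
= 1


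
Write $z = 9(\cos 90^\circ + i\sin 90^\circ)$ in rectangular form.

a = r cos θ = 9 * 0 = 0
b = r sin θ = 9 * 1 = 9
z = 9i


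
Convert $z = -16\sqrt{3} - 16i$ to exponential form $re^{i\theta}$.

r = |z| = sqrt((-16*sqrt(3))^2 + (-16)^2) = sqrt(768 + 256) = sqrt(1024) = 32
θ = arctan(b/a) = arctan(-16/-27.7128) (quadrant-adjusted) = -150° = -5π/6
z = 32e^(-i*5π/6)


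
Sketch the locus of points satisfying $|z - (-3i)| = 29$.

|z - z0| = r describes a circle centered at z0 with radius r
Here z0 = -3i and r = 29
Locus: Circle centered at (0, -3) with radius 29


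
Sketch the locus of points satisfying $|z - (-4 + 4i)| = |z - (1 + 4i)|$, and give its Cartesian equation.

|z - z1| = |z - z2| means z is equidistant from z1 and z2,
i.e. the perpendicular bisector of the segment from (-4, 4) to (1, 4) (midpoint (-3/2, 4)).
With z = x + yi, square both sides:
(x - (-4))^2 + (y - 4)^2 = (x - 1)^2 + (y - 4)^2
The x^2 and y^2 terms cancel: 10x + 0y = 17 - 32 = -15
Simplify: x = -3/2
Locus: Perpendicular bisector of the segment from (-4, 4) to (1, 4): the line x = -3/2


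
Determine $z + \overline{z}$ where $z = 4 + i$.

z + conjugate(z) = (a + bi) + (a - bi) = 2a
= 2 * 4 = 8


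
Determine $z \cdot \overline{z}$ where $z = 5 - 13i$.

z * conjugate(z) = |z|^2 = a^2 + b^2
= 5^2 + (-13)^2 = 194


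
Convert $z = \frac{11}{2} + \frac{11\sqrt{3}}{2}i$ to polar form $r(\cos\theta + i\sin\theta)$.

r = |z| = sqrt(a^2 + b^2) = sqrt((11/2)^2 + (11*sqrt(3)/2)^2) = sqrt(121/4 + 363/4) = sqrt(121) = 11
θ = arctan(b/a) = arctan(9.5263/5.5) (quadrant-adjusted) = 60°
z = 11(cos 60° + i sin 60°)


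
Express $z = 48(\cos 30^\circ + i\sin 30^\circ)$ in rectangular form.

a = r cos θ = 48 * sqrt(3)/2 = 24*sqrt(3)
b = r sin θ = 48 * 1/2 = 24
z = 24*sqrt(3) + 24i


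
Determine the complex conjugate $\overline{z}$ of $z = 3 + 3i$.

If z = a + bi, then conjugate(z) = a - bi
conjugate(3 + 3i) = 3 - 3i


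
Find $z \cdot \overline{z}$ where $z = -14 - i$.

z * conjugate(z) = |z|^2 = a^2 + b^2
= (-14)^2 + (-1)^2 = 197


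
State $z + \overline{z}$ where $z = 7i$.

z + conjugate(z) = (a + bi) + (a - bi) = 2a
= 2 * 0 = 0


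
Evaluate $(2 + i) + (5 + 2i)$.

(2 + 5) + (1 + 2)i = 7 + 3i


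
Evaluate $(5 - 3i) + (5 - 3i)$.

(5 + 5) + (-3 + (-3))i = 10 - 6i


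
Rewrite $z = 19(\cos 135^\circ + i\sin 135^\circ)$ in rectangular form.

a = r cos θ = 19 * -sqrt(2)/2 = -19*sqrt(2)/2
b = r sin θ = 19 * sqrt(2)/2 = 19*sqrt(2)/2
z = -19*sqrt(2)/2 + (19*sqrt(2)/2)i


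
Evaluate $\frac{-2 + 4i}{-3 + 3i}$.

Multiply numerator and denominator by conjugate (-3 - 3i):
= (-2 + 4i)(-3 - 3i) / ((-3)^2 + 3^2)
= (18 - 6i) / 18
Divide through by 6: (3 - i) / 3
= 1 - (1/3)i


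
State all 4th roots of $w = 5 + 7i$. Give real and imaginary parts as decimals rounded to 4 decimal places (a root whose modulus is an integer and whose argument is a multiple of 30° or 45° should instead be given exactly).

|w| = sqrt(74) ≈ 8.602325, arg(w) ≈ 54.462322°
Root modulus = sqrt(74)^(1/4) ≈ 1.712592
Root arguments: θ_k = (arg(w) + 360°k)/4 for k = 0, 1, ..., 3
Compute each root as (root modulus)(cos θ_k + i sin θ_k) using full-precision intermediates, then round to 4 decimal places.
Roots: 1.6645 + 0.4032i, -0.4032 + 1.6645i, -1.6645 - 0.4032i, 0.4032 - 1.6645i


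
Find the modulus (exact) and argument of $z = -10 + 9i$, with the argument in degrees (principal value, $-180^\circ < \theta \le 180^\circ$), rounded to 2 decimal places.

|z| = sqrt((-10)^2 + 9^2) = sqrt(181)
arg(z) = arctan(b/a) = arctan(9/-10) (quadrant-adjusted) = 138.01°


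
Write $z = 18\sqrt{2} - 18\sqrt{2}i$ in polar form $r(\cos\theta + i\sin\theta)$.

r = |z| = sqrt(a^2 + b^2) = sqrt((18*sqrt(2))^2 + (-18*sqrt(2))^2) = sqrt(648 + 648) = sqrt(1296) = 36
θ = arctan(b/a) = arctan(-25.4558/25.4558) (quadrant-adjusted) = 315°
z = 36(cos 315° + i sin 315°)


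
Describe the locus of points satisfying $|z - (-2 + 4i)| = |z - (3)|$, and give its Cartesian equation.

|z - z1| = |z - z2| means z is equidistant from z1 and z2,
i.e. the perpendicular bisector of the segment from (-2, 4) to (3, 0) (midpoint (1/2, 2)).
With z = x + yi, square both sides:
(x - (-2))^2 + (y - 4)^2 = (x - 3)^2 + (y - 0)^2
The x^2 and y^2 terms cancel: 10x + (-8)y = 9 - 20 = -11
Simplify: 10x - 8y = -11
Locus: Perpendicular bisector of the segment from (-2, 4) to (3, 0): the line 10x - 8y = -11


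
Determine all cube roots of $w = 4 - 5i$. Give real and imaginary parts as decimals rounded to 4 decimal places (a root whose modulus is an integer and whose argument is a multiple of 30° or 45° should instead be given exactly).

|w| = sqrt(41) ≈ 6.403124, arg(w) ≈ 308.659808°
Root modulus = sqrt(41)^(1/3) ≈ 1.856938
Root arguments: θ_k = (arg(w) + 360°k)/3 for k = 0, 1, ..., 2
Compute each root as (root modulus)(cos θ_k + i sin θ_k) using full-precision intermediates, then round to 4 decimal places.
Roots: -0.4141 + 1.8102i, -1.3606 - 1.2637i, 1.7747 - 0.5464i


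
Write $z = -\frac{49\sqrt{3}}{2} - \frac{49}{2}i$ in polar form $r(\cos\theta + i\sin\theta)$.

r = |z| = sqrt(a^2 + b^2) = sqrt((-49*sqrt(3)/2)^2 + (-49/2)^2) = sqrt(7203/4 + 2401/4) = sqrt(2401) = 49
θ = arctan(b/a) = arctan(-24.5/-42.4352) (quadrant-adjusted) = 210°
z = 49(cos 210° + i sin 210°)


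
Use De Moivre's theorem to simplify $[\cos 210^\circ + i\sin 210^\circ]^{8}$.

By De Moivre: z^n = r^n(cos(nθ) + i sin(nθ))
= 1^8(cos(8*210°) + i sin(8*210°))
= 1(cos 240° + i sin 240°)
= -1/2 - (sqrt(3)/2)i


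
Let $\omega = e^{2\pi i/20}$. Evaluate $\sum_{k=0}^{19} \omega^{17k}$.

Let ζ = ω^17 = e^(2πi·17/20). Since 20 ∤ 17, ζ ≠ 1.
Sum = Σ_{k=0}^{19} ζ^k = (ζ^20 - 1)/(ζ - 1) = (ω^{17·20} - 1)/(ζ - 1) = (1 - 1)/(ζ - 1) = 0


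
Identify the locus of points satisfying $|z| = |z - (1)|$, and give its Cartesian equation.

|z - z1| = |z - z2| means z is equidistant from z1 and z2,
i.e. the perpendicular bisector of the segment from (0, 0) to (1, 0) (midpoint (1/2, 0)).
With z = x + yi, square both sides:
(x - 0)^2 + (y - 0)^2 = (x - 1)^2 + (y - 0)^2
The x^2 and y^2 terms cancel: 2x + 0y = 1 - 0 = 1
Simplify: x = 1/2
Locus: Perpendicular bisector of the segment from (0, 0) to (1, 0): the line x = 1/2


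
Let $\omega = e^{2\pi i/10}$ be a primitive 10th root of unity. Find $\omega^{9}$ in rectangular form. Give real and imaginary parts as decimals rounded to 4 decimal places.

ω^9 = e^(2πi·9/10) = e^(i·9π/5)
= cos(9π/5) + i sin(9π/5)
= 0.8090 - 0.5878i


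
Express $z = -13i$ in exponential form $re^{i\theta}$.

r = |z| = sqrt((0)^2 + (-13)^2) = sqrt(0 + 169) = sqrt(169) = 13
a = 0 and b < 0, so z lies on the negative imaginary axis: θ = -90° = -π/2
z = 13e^(-i*π/2)


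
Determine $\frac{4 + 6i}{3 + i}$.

Multiply numerator and denominator by conjugate (3 - i):
= (4 + 6i)(3 - i) / (3^2 + 1^2)
= (18 + 14i) / 10
Divide through by 2: (9 + 7i) / 5
= 9/5 + (7/5)i


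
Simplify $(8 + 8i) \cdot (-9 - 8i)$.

(a1*a2 - b1*b2) + (a1*b2 + b1*a2)i
= (-72 - (-64)) + (-64 + (-72))i
= -8 - 136i


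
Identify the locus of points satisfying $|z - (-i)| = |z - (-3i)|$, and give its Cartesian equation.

|z - z1| = |z - z2| means z is equidistant from z1 and z2,
i.e. the perpendicular bisector of the segment from (0, -1) to (0, -3) (midpoint (0, -2)).
With z = x + yi, square both sides:
(x - 0)^2 + (y - (-1))^2 = (x - 0)^2 + (y - (-3))^2
The x^2 and y^2 terms cancel: 0x + (-4)y = 9 - 1 = 8
Simplify: y = -2
Locus: Perpendicular bisector of the segment from (0, -1) to (0, -3): the line y = -2


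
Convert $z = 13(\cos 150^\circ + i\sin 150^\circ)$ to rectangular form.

a = r cos θ = 13 * -sqrt(3)/2 = -13*sqrt(3)/2
b = r sin θ = 13 * 1/2 = 13/2
z = -13*sqrt(3)/2 + (13/2)i


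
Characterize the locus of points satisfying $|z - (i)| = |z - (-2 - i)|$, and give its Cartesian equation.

|z - z1| = |z - z2| means z is equidistant from z1 and z2,
i.e. the perpendicular bisector of the segment from (0, 1) to (-2, -1) (midpoint (-1, 0)).
With z = x + yi, square both sides:
(x - 0)^2 + (y - 1)^2 = (x - (-2))^2 + (y - (-1))^2
The x^2 and y^2 terms cancel: -4x + (-4)y = 5 - 1 = 4
Simplify: x + y = -1
Locus: Perpendicular bisector of the segment from (0, 1) to (-2, -1): the line x + y = -1


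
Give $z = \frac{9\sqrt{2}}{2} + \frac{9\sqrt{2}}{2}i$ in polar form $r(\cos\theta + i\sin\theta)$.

r = |z| = sqrt(a^2 + b^2) = sqrt((9*sqrt(2)/2)^2 + (9*sqrt(2)/2)^2) = sqrt(81/2 + 81/2) = sqrt(81) = 9
θ = arctan(b/a) = arctan(6.364/6.364) (quadrant-adjusted) = 45°
z = 9(cos 45° + i sin 45°)


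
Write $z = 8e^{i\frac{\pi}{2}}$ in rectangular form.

a = r cos θ = 8 * 0 = 0
b = r sin θ = 8 * 1 = 8
z = 8i


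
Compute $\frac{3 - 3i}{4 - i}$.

Multiply numerator and denominator by conjugate (4 + i):
= (3 - 3i)(4 + i) / (4^2 + (-1)^2)
= (15 - 9i) / 17
= 15/17 - (9/17)i


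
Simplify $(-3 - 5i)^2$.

(a + bi)^2 = a^2 - b^2 + 2abi
= (-3)^2 - (-5)^2 + 2*(-3)*(-5)i
= -16 + 30i


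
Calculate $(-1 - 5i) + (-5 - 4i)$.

(-1 + (-5)) + (-5 + (-4))i = -6 - 9i


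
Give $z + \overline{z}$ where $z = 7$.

z + conjugate(z) = (a + bi) + (a - bi) = 2a
= 2 * 7 = 14


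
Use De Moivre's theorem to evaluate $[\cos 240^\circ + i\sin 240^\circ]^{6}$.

By De Moivre: z^n = r^n(cos(nθ) + i sin(nθ))
= 1^6(cos(6*240°) + i sin(6*240°))
= 1(cos 0° + i sin 0°)
= 1


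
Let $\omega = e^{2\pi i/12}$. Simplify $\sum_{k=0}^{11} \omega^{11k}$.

Let ζ = ω^11 = e^(2πi·11/12). Since 12 ∤ 11, ζ ≠ 1.
Sum = Σ_{k=0}^{11} ζ^k = (ζ^12 - 1)/(ζ - 1) = (ω^{11·12} - 1)/(ζ - 1) = (1 - 1)/(ζ - 1) = 0


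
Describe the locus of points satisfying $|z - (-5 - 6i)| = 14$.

|z - z0| = r describes a circle centered at z0 with radius r
Here z0 = -5 - 6i and r = 14
Locus: Circle centered at (-5, -6) with radius 14


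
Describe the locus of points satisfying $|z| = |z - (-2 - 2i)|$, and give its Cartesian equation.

|z - z1| = |z - z2| means z is equidistant from z1 and z2,
i.e. the perpendicular bisector of the segment from (0, 0) to (-2, -2) (midpoint (-1, -1)).
With z = x + yi, square both sides:
(x - 0)^2 + (y - 0)^2 = (x - (-2))^2 + (y - (-2))^2
The x^2 and y^2 terms cancel: -4x + (-4)y = 8 - 0 = 8
Simplify: x + y = -2
Locus: Perpendicular bisector of the segment from (0, 0) to (-2, -2): the line x + y = -2


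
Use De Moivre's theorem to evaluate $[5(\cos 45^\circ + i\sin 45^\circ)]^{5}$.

By De Moivre: z^n = r^n(cos(nθ) + i sin(nθ))
= 5^5(cos(5*45°) + i sin(5*45°))
= 3125(cos 225° + i sin 225°)
= -3125*sqrt(2)/2 - (3125*sqrt(2)/2)i


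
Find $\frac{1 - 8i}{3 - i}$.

Multiply numerator and denominator by conjugate (3 + i):
= (1 - 8i)(3 + i) / (3^2 + (-1)^2)
= (11 - 23i) / 10
= 11/10 - (23/10)i


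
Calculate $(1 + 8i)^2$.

(a + bi)^2 = a^2 - b^2 + 2abi
= 1^2 - 8^2 + 2*1*8i
= -63 + 16i


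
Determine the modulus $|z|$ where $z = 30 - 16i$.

|z| = sqrt(a^2 + b^2) = sqrt(30^2 + (-16)^2) = sqrt(1156) = 34


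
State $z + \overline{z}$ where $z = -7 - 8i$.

z + conjugate(z) = (a + bi) + (a - bi) = 2a
= 2 * (-7) = -14


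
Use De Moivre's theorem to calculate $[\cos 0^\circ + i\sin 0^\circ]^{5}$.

By De Moivre: z^n = r^n(cos(nθ) + i sin(nθ))
= 1^5(cos(5*0°) + i sin(5*0°))
= 1(cos 0° + i sin 0°)
= 1


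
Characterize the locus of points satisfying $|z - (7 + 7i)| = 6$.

|z - z0| = r describes a circle centered at z0 with radius r
Here z0 = 7 + 7i and r = 6
Locus: Circle centered at (7, 7) with radius 6


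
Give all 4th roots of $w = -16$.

|w| = 16, arg(w) = 180°
Root modulus = 16^(1/4) = 2
Root arguments: θ_k = (180° + 360°k)/4 for k = 0, 1, ..., 3
Roots: sqrt(2) + sqrt(2)i, -sqrt(2) + sqrt(2)i, -sqrt(2) - sqrt(2)i, sqrt(2) - sqrt(2)i


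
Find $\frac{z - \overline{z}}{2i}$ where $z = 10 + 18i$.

z - conjugate(z) = 2bi
(z - conjugate(z))/(2i) = 2bi/(2i) = b = 18


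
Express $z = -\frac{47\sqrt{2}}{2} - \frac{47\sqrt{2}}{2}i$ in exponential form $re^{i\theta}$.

r = |z| = sqrt((-47*sqrt(2)/2)^2 + (-47*sqrt(2)/2)^2) = sqrt(2209/2 + 2209/2) = sqrt(2209) = 47
θ = arctan(b/a) = arctan(-33.234/-33.234) (quadrant-adjusted) = 225° = 5π/4
z = 47e^(i*5π/4)


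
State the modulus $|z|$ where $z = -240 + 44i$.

|z| = sqrt(a^2 + b^2) = sqrt((-240)^2 + 44^2) = sqrt(59536) = 244


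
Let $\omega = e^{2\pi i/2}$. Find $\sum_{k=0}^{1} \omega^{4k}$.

Since 2 divides 4, ω^4 = (ω^2)^2 = 1^2 = 1, so every term is 1.
Sum = 2 · 1 = 2


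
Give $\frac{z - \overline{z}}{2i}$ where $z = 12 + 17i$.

z - conjugate(z) = 2bi
(z - conjugate(z))/(2i) = 2bi/(2i) = b = 17


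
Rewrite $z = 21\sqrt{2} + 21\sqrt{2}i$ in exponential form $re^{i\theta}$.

r = |z| = sqrt((21*sqrt(2))^2 + (21*sqrt(2))^2) = sqrt(882 + 882) = sqrt(1764) = 42
θ = arctan(b/a) = arctan(29.6985/29.6985) (quadrant-adjusted) = 45° = π/4
z = 42e^(i*π/4)


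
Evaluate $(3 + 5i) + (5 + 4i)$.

(3 + 5) + (5 + 4)i = 8 + 9i


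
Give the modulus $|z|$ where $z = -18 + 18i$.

|z| = sqrt(a^2 + b^2) = sqrt((-18)^2 + 18^2) = sqrt(648) = sqrt(648)


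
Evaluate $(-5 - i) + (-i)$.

(-5 + 0) + (-1 + (-1))i = -5 - 2i


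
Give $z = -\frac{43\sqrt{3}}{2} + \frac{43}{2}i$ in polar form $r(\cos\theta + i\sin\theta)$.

r = |z| = sqrt(a^2 + b^2) = sqrt((-43*sqrt(3)/2)^2 + (43/2)^2) = sqrt(5547/4 + 1849/4) = sqrt(1849) = 43
θ = arctan(b/a) = arctan(21.5/-37.2391) (quadrant-adjusted) = 150°
z = 43(cos 150° + i sin 150°)


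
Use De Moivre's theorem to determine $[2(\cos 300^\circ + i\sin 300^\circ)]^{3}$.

By De Moivre: z^n = r^n(cos(nθ) + i sin(nθ))
= 2^3(cos(3*300°) + i sin(3*300°))
= 8(cos 180° + i sin 180°)
= -8


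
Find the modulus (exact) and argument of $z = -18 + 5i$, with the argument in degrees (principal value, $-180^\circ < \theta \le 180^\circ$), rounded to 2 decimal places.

|z| = sqrt((-18)^2 + 5^2) = sqrt(349)
arg(z) = arctan(b/a) = arctan(5/-18) (quadrant-adjusted) = 164.48°


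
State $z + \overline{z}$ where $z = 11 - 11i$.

z + conjugate(z) = (a + bi) + (a - bi) = 2a
= 2 * 11 = 22


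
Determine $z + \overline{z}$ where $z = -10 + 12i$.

z + conjugate(z) = (a + bi) + (a - bi) = 2a
= 2 * (-10) = -20


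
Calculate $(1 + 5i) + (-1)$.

(1 + (-1)) + (5 + 0)i = 5i


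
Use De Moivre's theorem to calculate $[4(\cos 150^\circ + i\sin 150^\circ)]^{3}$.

By De Moivre: z^n = r^n(cos(nθ) + i sin(nθ))
= 4^3(cos(3*150°) + i sin(3*150°))
= 64(cos 90° + i sin 90°)
= 64i


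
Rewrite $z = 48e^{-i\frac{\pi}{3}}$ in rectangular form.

a = r cos θ = 48 * 1/2 = 24
b = r sin θ = 48 * -sqrt(3)/2 = -24*sqrt(3)
z = 24 - 24*sqrt(3)i


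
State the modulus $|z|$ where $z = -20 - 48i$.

|z| = sqrt(a^2 + b^2) = sqrt((-20)^2 + (-48)^2) = sqrt(2704) = 52


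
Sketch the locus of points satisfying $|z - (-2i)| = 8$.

|z - z0| = r describes a circle centered at z0 with radius r
Here z0 = -2i and r = 8
Locus: Circle centered at (0, -2) with radius 8


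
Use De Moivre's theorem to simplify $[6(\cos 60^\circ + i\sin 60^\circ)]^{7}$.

By De Moivre: z^n = r^n(cos(nθ) + i sin(nθ))
= 6^7(cos(7*60°) + i sin(7*60°))
= 279936(cos 60° + i sin 60°)
= 139968 + 139968*sqrt(3)i


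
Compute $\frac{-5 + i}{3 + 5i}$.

Multiply numerator and denominator by conjugate (3 - 5i):
= (-5 + i)(3 - 5i) / (3^2 + 5^2)
= (-10 + 28i) / 34
Divide through by 2: (-5 + 14i) / 17
= -5/17 + (14/17)i


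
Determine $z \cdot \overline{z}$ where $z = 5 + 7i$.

z * conjugate(z) = |z|^2 = a^2 + b^2
= 5^2 + 7^2 = 74


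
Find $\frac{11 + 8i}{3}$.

Divisor is real, so divide each part by 3:
= 11/3 + (8/3)i


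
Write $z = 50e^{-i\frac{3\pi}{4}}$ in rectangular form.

a = r cos θ = 50 * -sqrt(2)/2 = -25*sqrt(2)
b = r sin θ = 50 * -sqrt(2)/2 = -25*sqrt(2)
z = -25*sqrt(2) - 25*sqrt(2)i


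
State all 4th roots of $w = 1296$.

|w| = 1296, arg(w) = 0°
Root modulus = 1296^(1/4) = 6
Root arguments: θ_k = (0° + 360°k)/4 for k = 0, 1, ..., 3
Roots: 6, 6i, -6, -6i


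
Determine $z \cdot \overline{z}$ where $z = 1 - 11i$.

z * conjugate(z) = |z|^2 = a^2 + b^2
= 1^2 + (-11)^2 = 122


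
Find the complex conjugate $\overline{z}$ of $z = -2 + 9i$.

If z = a + bi, then conjugate(z) = a - bi
conjugate(-2 + 9i) = -2 - 9i


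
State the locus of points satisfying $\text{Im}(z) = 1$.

Im(z) = y where z = x + yi; the equation y = 1 is satisfied by all points with that y-coordinate
Locus: Horizontal line y = 1


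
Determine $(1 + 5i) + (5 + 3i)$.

(1 + 5) + (5 + 3)i = 6 + 8i


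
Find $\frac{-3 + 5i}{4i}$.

Multiply numerator and denominator by conjugate (-4i):
= (-3 + 5i)(-4i) / (0^2 + 4^2)
= (20 + 12i) / 16
Divide through by 4: (5 + 3i) / 4
= 5/4 + (3/4)i


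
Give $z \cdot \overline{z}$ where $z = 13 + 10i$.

z * conjugate(z) = |z|^2 = a^2 + b^2
= 13^2 + 10^2 = 269


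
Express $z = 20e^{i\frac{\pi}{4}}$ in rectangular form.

a = r cos θ = 20 * sqrt(2)/2 = 10*sqrt(2)
b = r sin θ = 20 * sqrt(2)/2 = 10*sqrt(2)
z = 10*sqrt(2) + 10*sqrt(2)i


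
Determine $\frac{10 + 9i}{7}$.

Divisor is real, so divide each part by 7:
= 10/7 + (9/7)i


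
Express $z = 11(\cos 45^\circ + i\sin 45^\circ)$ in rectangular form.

a = r cos θ = 11 * sqrt(2)/2 = 11*sqrt(2)/2
b = r sin θ = 11 * sqrt(2)/2 = 11*sqrt(2)/2
z = 11*sqrt(2)/2 + (11*sqrt(2)/2)i


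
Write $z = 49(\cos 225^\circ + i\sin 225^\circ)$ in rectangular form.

a = r cos θ = 49 * -sqrt(2)/2 = -49*sqrt(2)/2
b = r sin θ = 49 * -sqrt(2)/2 = -49*sqrt(2)/2
z = -49*sqrt(2)/2 - (49*sqrt(2)/2)i


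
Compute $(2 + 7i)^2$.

(a + bi)^2 = a^2 - b^2 + 2abi
= 2^2 - 7^2 + 2*2*7i
= -45 + 28i


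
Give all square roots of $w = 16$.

|w| = 16, arg(w) = 0°
Root modulus = 16^(1/2) = 4
Root arguments: θ_k = (0° + 360°k)/2 for k = 0, 1, ..., 1
Roots: 4, -4


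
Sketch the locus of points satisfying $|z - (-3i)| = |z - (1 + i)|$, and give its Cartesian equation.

|z - z1| = |z - z2| means z is equidistant from z1 and z2,
i.e. the perpendicular bisector of the segment from (0, -3) to (1, 1) (midpoint (1/2, -1)).
With z = x + yi, square both sides:
(x - 0)^2 + (y - (-3))^2 = (x - 1)^2 + (y - 1)^2
The x^2 and y^2 terms cancel: 2x + 8y = 2 - 9 = -7
Simplify: 2x + 8y = -7
Locus: Perpendicular bisector of the segment from (0, -3) to (1, 1): the line 2x + 8y = -7


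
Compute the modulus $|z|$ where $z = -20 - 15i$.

|z| = sqrt(a^2 + b^2) = sqrt((-20)^2 + (-15)^2) = sqrt(625) = 25


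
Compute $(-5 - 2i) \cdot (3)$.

(a1*a2 - b1*b2) + (a1*b2 + b1*a2)i
= (-15 - 0) + (0 + (-6))i
= -15 - 6i


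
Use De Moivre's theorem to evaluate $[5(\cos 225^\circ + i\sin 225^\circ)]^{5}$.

By De Moivre: z^n = r^n(cos(nθ) + i sin(nθ))
= 5^5(cos(5*225°) + i sin(5*225°))
= 3125(cos 45° + i sin 45°)
= 3125*sqrt(2)/2 + (3125*sqrt(2)/2)i


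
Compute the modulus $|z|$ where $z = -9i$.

|z| = sqrt(a^2 + b^2) = sqrt(0^2 + (-9)^2) = sqrt(81) = 9


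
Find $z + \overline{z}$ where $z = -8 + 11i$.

z + conjugate(z) = (a + bi) + (a - bi) = 2a
= 2 * (-8) = -16


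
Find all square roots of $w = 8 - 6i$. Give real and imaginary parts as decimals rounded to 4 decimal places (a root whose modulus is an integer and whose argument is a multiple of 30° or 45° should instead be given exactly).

|w| = 10, arg(w) ≈ 323.130102°
Root modulus = 10^(1/2) ≈ 3.162278
Root arguments: θ_k = (arg(w) + 360°k)/2 for k = 0, 1, ..., 1
Compute each root as (root modulus)(cos θ_k + i sin θ_k) using full-precision intermediates, then round to 4 decimal places.
Roots: -3.0000 + 1.0000i, 3.0000 - 1.0000i


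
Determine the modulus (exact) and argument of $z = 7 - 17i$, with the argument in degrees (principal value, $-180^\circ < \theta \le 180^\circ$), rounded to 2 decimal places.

|z| = sqrt(7^2 + (-17)^2) = sqrt(338)
arg(z) = arctan(b/a) = arctan(-17/7) (quadrant-adjusted) = -67.62°


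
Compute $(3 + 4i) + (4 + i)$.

(3 + 4) + (4 + 1)i = 7 + 5i


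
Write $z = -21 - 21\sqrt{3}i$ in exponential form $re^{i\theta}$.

r = |z| = sqrt((-21)^2 + (-21*sqrt(3))^2) = sqrt(441 + 1323) = sqrt(1764) = 42
θ = arctan(b/a) = arctan(-36.3731/-21) (quadrant-adjusted) = 240° = 4π/3
z = 42e^(i*4π/3)


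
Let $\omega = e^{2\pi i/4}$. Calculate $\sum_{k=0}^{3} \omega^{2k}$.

Let ζ = ω^2 = e^(2πi·2/4). Since 4 ∤ 2, ζ ≠ 1.
Sum = Σ_{k=0}^{3} ζ^k = (ζ^4 - 1)/(ζ - 1) = (ω^{2·4} - 1)/(ζ - 1) = (1 - 1)/(ζ - 1) = 0


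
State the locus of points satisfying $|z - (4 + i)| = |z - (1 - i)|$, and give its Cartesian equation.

|z - z1| = |z - z2| means z is equidistant from z1 and z2,
i.e. the perpendicular bisector of the segment from (4, 1) to (1, -1) (midpoint (5/2, 0)).
With z = x + yi, square both sides:
(x - 4)^2 + (y - 1)^2 = (x - 1)^2 + (y - (-1))^2
The x^2 and y^2 terms cancel: -6x + (-4)y = 2 - 17 = -15
Simplify: 6x + 4y = 15
Locus: Perpendicular bisector of the segment from (4, 1) to (1, -1): the line 6x + 4y = 15


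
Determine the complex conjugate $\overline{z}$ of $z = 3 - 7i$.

If z = a + bi, then conjugate(z) = a - bi
conjugate(3 - 7i) = 3 + 7i


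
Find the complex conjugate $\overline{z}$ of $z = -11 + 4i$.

If z = a + bi, then conjugate(z) = a - bi
conjugate(-11 + 4i) = -11 - 4i


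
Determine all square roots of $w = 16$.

|w| = 16, arg(w) = 0°
Root modulus = 16^(1/2) = 4
Root arguments: θ_k = (0° + 360°k)/2 for k = 0, 1, ..., 1
Roots: 4, -4


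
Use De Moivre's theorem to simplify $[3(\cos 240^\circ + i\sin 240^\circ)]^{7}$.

By De Moivre: z^n = r^n(cos(nθ) + i sin(nθ))
= 3^7(cos(7*240°) + i sin(7*240°))
= 2187(cos 240° + i sin 240°)
= -2187/2 - (2187*sqrt(3)/2)i


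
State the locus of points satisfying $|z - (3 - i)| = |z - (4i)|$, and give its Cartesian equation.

|z - z1| = |z - z2| means z is equidistant from z1 and z2,
i.e. the perpendicular bisector of the segment from (3, -1) to (0, 4) (midpoint (3/2, 3/2)).
With z = x + yi, square both sides:
(x - 3)^2 + (y - (-1))^2 = (x - 0)^2 + (y - 4)^2
The x^2 and y^2 terms cancel: -6x + 10y = 16 - 10 = 6
Simplify: 3x - 5y = -3
Locus: Perpendicular bisector of the segment from (3, -1) to (0, 4): the line 3x - 5y = -3


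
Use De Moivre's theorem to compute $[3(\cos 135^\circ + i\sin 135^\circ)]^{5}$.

By De Moivre: z^n = r^n(cos(nθ) + i sin(nθ))
= 3^5(cos(5*135°) + i sin(5*135°))
= 243(cos 315° + i sin 315°)
= 243*sqrt(2)/2 - (243*sqrt(2)/2)i


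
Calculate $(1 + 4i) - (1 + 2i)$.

(1 - 1) + (4 - 2)i = 2i


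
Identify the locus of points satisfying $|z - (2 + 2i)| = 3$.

|z - z0| = r describes a circle centered at z0 with radius r
Here z0 = 2 + 2i and r = 3
Locus: Circle centered at (2, 2) with radius 3


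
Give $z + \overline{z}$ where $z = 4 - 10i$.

z + conjugate(z) = (a + bi) + (a - bi) = 2a
= 2 * 4 = 8


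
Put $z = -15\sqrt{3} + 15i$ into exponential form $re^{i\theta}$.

r = |z| = sqrt((-15*sqrt(3))^2 + (15)^2) = sqrt(675 + 225) = sqrt(900) = 30
θ = arctan(b/a) = arctan(15/-25.9808) (quadrant-adjusted) = 150° = 5π/6
z = 30e^(i*5π/6)


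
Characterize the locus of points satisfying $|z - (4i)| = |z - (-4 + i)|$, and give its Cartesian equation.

|z - z1| = |z - z2| means z is equidistant from z1 and z2,
i.e. the perpendicular bisector of the segment from (0, 4) to (-4, 1) (midpoint (-2, 5/2)).
With z = x + yi, square both sides:
(x - 0)^2 + (y - 4)^2 = (x - (-4))^2 + (y - 1)^2
The x^2 and y^2 terms cancel: -8x + (-6)y = 17 - 16 = 1
Simplify: 8x + 6y = -1
Locus: Perpendicular bisector of the segment from (0, 4) to (-4, 1): the line 8x + 6y = -1


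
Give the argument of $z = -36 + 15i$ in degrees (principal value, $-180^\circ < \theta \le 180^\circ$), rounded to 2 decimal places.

θ = arctan(b/a) = arctan(15/-36) (quadrant-adjusted) = 157.38°


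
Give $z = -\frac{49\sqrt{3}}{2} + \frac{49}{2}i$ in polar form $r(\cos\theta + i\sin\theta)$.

r = |z| = sqrt(a^2 + b^2) = sqrt((-49*sqrt(3)/2)^2 + (49/2)^2) = sqrt(7203/4 + 2401/4) = sqrt(2401) = 49
θ = arctan(b/a) = arctan(24.5/-42.4352) (quadrant-adjusted) = 150°
z = 49(cos 150° + i sin 150°)


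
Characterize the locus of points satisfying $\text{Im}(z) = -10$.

Im(z) = y where z = x + yi; the equation y = -10 is satisfied by all points with that y-coordinate
Locus: Horizontal line y = -10


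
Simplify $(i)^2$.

(a + bi)^2 = a^2 - b^2 + 2abi
= 0^2 - 1^2 + 2*0*1i
= -1


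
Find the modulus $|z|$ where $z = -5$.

|z| = sqrt(a^2 + b^2) = sqrt((-5)^2 + 0^2) = sqrt(25) = 5


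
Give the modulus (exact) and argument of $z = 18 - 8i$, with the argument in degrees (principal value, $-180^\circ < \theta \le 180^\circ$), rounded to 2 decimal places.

|z| = sqrt(18^2 + (-8)^2) = sqrt(388)
arg(z) = arctan(b/a) = arctan(-8/18) (quadrant-adjusted) = -23.96°
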